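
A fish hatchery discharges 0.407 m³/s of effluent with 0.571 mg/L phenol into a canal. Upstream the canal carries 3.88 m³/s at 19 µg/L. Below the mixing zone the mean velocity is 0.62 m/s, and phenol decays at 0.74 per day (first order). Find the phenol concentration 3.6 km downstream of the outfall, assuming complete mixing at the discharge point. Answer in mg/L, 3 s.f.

0.0679 mg/L

19 µg/L = 0.019 mg/L.
After complete mixing, C₀ = (0.407·0.571 + 3.88·0.019) / 4.287 = 0.07141 mg/L.
Travel time t = 3600 m / 0.62 m/s = 5806 s = 0.0672 d.
C = 0.07141·exp(−0.74·0.0672) = 0.07141·0.9515 = 0.06794 mg/L.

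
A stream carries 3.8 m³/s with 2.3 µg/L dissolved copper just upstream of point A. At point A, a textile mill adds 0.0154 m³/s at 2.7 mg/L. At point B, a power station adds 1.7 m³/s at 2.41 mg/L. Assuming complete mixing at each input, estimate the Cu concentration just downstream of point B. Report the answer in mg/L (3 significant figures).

2.3 µg/L = 0.0023 mg/L.
After input A: C = (3.8·0.0023 + 0.0154·2.7) / 3.815 = 0.01319 mg/L.
After input B: C = (3.815·0.01319 + 1.7·2.41) / 5.515 = 0.752 mg/L.

0.752 mg/L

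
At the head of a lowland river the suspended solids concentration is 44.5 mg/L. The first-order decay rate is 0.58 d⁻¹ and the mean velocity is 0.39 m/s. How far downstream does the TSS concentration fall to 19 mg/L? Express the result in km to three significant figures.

49.4 km

From C = C₀·e^(−kt), t = ln(C₀/C)/k = ln(44.5/19)/0.58 = 0.8511/0.58 = 1.467 d.
Distance = v·t = 0.39 m/s × 1.268e+05 s = 4.944e+04 m = 49.44 km.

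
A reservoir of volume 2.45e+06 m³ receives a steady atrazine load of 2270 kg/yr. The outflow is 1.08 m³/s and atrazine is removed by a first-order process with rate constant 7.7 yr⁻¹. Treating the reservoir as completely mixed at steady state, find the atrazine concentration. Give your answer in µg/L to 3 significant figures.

Outflow Q = 1.08 m³/s × 3.156e+07 s/yr = 3.408e+07 m³/yr.
Steady-state CSTR mass balance: W = Q·C + k·V·C, so C = W/(Q + kV).
Q + kV = 3.408e+07 + 7.7·2.45e+06 = 5.295e+07 m³/yr.
C = 2270/5.295e+07 = 4.287e-05 kg/m³ = 0.04287 mg/L = 42.87 µg/L.

42.9 µg/L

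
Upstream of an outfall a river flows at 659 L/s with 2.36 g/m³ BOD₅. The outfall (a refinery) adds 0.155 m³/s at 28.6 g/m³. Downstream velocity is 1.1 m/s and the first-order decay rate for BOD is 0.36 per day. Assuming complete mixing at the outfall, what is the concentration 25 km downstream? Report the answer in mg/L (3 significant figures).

659 L/s = 0.659 m³/s.
After complete mixing, C₀ = (0.155·28.6 + 0.659·2.36) / 0.814 = 7.357 mg/L.
Travel time t = 2.5e+04 m / 1.1 m/s = 2.273e+04 s = 0.263 d.
C = 7.357·exp(−0.36·0.263) = 7.357·0.9096 = 6.692 mg/L.

6.69 mg/L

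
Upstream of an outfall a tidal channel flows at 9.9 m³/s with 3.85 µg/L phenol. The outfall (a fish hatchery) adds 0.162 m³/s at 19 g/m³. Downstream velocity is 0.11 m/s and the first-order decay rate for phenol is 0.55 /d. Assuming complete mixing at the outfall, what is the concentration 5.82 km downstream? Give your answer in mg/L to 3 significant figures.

0.221 mg/L

3.85 µg/L = 0.00385 mg/L.
After complete mixing, C₀ = (0.162·19 + 9.9·0.00385) / 10.06 = 0.3097 mg/L.
Travel time t = 5820 m / 0.11 m/s = 5.291e+04 s = 0.6124 d.
C = 0.3097·exp(−0.55·0.6124) = 0.3097·0.714 = 0.2211 mg/L.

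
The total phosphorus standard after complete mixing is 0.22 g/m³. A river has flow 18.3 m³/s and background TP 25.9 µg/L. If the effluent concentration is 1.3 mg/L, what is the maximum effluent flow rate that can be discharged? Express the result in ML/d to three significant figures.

25.9 µg/L = 0.0259 mg/L.
Mass balance at complete mixing: C_std·(Q_w + Q_r) = Q_w·C_e + Q_r·C_b.
Rearranging, Q_w = Q_r·(C_std − C_b)/(C_e − C_std) = 18.3·(0.22 − 0.0259) / (1.3 − 0.22) = 3.289 m³/s.
= 284.2 ML/d.

284 ML/d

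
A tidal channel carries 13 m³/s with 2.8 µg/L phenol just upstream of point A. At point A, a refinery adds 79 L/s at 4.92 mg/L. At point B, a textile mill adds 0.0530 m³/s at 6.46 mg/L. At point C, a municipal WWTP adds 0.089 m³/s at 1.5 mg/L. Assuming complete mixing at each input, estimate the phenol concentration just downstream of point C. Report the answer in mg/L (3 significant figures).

0.0681 mg/L

2.8 µg/L = 0.0028 mg/L.
79 L/s = 0.079 m³/s.
After input A: C = (13·0.0028 + 0.079·4.92) / 13.08 = 0.0325 mg/L.
After input B: C = (13.08·0.0325 + 0.053·6.46) / 13.13 = 0.05844 mg/L.
After input C: C = (13.13·0.05844 + 0.089·1.5) / 13.22 = 0.06815 mg/L.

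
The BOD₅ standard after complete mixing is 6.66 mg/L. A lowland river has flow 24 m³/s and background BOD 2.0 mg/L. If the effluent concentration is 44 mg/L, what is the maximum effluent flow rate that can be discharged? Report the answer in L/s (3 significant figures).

3000 L/s

Mass balance at complete mixing: C_std·(Q_w + Q_r) = Q_w·C_e + Q_r·C_b.
Rearranging, Q_w = Q_r·(C_std − C_b)/(C_e − C_std) = 24·(6.66 − 2) / (44 − 6.66) = 2.995 m³/s.
= 2995 L/s.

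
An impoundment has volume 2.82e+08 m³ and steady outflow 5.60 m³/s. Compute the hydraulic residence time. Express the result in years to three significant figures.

Q = 5.60 m³/s × 3.156e+07 s/yr = 1.767e+08 m³/yr.
Hydraulic residence time τ = V/Q = 2.82e+08/1.767e+08 = 1.596 yr.

1.60 yr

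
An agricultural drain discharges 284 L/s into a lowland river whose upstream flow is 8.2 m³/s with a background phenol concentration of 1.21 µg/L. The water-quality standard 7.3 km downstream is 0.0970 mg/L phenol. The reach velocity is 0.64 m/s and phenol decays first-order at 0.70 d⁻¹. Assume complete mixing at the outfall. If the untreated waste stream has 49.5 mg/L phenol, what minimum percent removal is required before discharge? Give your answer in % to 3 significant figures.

93.6 %

284 L/s = 0.284 m³/s.
1.21 µg/L = 0.00121 mg/L.
Travel time to the compliance point: t = 7300/0.64 = 1.141e+04 s = 0.132 d; decay factor exp(−0.70·0.132) = 0.9117.
So the concentration just after mixing may be at most 0.097/0.9117 = 0.1064 mg/L.
Mass balance: 0.1064·8.484 = 0.284·Cₑ + 8.2·0.00121.
Cₑ = (0.9026 − 0.009922) / 0.284 = 3.143 mg/L.
Required removal = 1 − 3.143/49.5 = 93.65 %.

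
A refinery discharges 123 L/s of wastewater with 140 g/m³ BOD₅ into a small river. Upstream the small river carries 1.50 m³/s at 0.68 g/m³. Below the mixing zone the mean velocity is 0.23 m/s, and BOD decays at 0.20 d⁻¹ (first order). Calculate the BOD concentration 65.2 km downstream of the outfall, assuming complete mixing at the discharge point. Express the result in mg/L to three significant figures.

123 L/s = 0.123 m³/s.
After complete mixing, C₀ = (0.123·140 + 1.5·0.68) / 1.623 = 11.24 mg/L.
Travel time t = 6.52e+04 m / 0.23 m/s = 2.835e+05 s = 3.281 d.
C = 11.24·exp(−0.20·3.281) = 11.24·0.5188 = 5.831 mg/L.

5.83 mg/L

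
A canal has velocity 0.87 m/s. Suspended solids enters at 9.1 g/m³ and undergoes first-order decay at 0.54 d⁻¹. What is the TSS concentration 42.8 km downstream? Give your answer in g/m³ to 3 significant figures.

Travel time t = 42.8 km / 0.87 m/s = 4.28e+04/0.87 = 4.92e+04 s = 0.5694 d.
First-order decay: C = 9.1·exp(−0.54·0.5694) = 9.1·0.7353 = 6.691 g/m³.

6.69 g/m³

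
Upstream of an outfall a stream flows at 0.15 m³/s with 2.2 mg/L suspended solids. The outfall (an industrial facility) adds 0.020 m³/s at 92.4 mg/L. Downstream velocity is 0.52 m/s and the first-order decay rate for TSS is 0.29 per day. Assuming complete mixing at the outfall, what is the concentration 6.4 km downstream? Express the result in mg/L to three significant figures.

12.3 mg/L

After complete mixing, C₀ = (0.02·92.4 + 0.15·2.2) / 0.17 = 12.81 mg/L.
Travel time t = 6400 m / 0.52 m/s = 1.231e+04 s = 0.1425 d.
C = 12.81·exp(−0.29·0.1425) = 12.81·0.9595 = 12.29 mg/L.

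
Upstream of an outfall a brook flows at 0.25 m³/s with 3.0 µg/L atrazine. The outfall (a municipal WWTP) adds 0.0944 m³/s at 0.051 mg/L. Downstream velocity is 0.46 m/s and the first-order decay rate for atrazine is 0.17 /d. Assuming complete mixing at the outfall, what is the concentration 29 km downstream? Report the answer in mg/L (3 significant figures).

3.0 µg/L = 0.003 mg/L.
After complete mixing, C₀ = (0.0944·0.051 + 0.25·0.003) / 0.3444 = 0.01616 mg/L.
Travel time t = 2.9e+04 m / 0.46 m/s = 6.304e+04 s = 0.7297 d.
C = 0.01616·exp(−0.17·0.7297) = 0.01616·0.8833 = 0.01427 mg/L.

0.0143 mg/L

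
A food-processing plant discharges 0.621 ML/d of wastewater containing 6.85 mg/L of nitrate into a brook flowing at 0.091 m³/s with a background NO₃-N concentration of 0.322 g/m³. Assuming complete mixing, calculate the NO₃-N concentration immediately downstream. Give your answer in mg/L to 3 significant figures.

0.800 mg/L

0.621 ML/d = 0.007187 m³/s.
Conservation of mass across the mixing zone: C = (0.007187·6.85 + 0.091·0.322) / (0.007187 + 0.091) = 0.07854/0.09819 = 0.7999 mg/L.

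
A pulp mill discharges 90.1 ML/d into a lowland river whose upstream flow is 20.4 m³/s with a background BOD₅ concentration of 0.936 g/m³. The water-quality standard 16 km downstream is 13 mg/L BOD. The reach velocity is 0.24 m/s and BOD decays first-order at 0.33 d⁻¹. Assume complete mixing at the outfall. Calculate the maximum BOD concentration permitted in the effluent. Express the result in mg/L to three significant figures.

90.1 ML/d = 1.043 m³/s.
Travel time to the compliance point: t = 1.6e+04/0.24 = 6.667e+04 s = 0.7716 d; decay factor exp(−0.33·0.7716) = 0.7752.
So the concentration just after mixing may be at most 13/0.7752 = 16.77 mg/L.
Mass balance: 16.77·21.44 = 1.043·Cₑ + 20.4·0.936.
Cₑ = (359.6 − 19.09) / 1.043 = 326.5 mg/L.

327 mg/L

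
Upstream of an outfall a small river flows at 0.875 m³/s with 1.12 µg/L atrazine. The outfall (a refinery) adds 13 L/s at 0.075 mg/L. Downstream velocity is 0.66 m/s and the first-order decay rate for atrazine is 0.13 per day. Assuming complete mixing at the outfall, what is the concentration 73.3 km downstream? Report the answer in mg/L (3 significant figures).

0.00186 mg/L

13 L/s = 0.013 m³/s.
1.12 µg/L = 0.00112 mg/L.
After complete mixing, C₀ = (0.013·0.075 + 0.875·0.00112) / 0.888 = 0.002202 mg/L.
Travel time t = 7.33e+04 m / 0.66 m/s = 1.111e+05 s = 1.285 d.
C = 0.002202·exp(−0.13·1.285) = 0.002202·0.8461 = 0.001863 mg/L.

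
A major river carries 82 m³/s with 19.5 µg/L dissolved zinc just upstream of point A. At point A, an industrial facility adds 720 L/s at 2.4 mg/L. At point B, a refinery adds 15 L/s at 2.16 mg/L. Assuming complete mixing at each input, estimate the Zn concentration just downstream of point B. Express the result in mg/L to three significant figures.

0.0406 mg/L

19.5 µg/L = 0.0195 mg/L.
720 L/s = 0.72 m³/s.
After input A: C = (82·0.0195 + 0.72·2.4) / 82.72 = 0.04022 mg/L.
15 L/s = 0.015 m³/s.
After input B: C = (82.72·0.04022 + 0.015·2.16) / 82.73 = 0.0406 mg/L.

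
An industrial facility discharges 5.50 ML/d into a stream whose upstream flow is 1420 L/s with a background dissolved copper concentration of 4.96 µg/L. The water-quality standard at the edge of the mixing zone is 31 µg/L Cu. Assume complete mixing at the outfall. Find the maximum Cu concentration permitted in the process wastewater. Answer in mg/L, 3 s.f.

5.50 ML/d = 0.06366 m³/s.
1420 L/s = 1.42 m³/s.
4.96 µg/L = 0.00496 mg/L.
31 µg/L = 0.031 mg/L.
Mass balance: 0.031·1.484 = 0.06366·Cₑ + 1.42·0.00496.
Cₑ = (0.04599 − 0.007043) / 0.06366 = 0.6119 mg/L.

0.612 mg/L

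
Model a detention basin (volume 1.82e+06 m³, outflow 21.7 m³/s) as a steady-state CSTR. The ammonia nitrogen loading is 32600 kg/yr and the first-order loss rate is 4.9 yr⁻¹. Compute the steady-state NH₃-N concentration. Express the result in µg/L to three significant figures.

Outflow Q = 21.7 m³/s × 3.156e+07 s/yr = 6.848e+08 m³/yr.
Steady-state CSTR mass balance: W = Q·C + k·V·C, so C = W/(Q + kV).
Q + kV = 6.848e+08 + 4.9·1.82e+06 = 6.937e+08 m³/yr.
C = 32600/6.937e+08 = 4.699e-05 kg/m³ = 0.04699 mg/L = 46.99 µg/L.

47.0 µg/L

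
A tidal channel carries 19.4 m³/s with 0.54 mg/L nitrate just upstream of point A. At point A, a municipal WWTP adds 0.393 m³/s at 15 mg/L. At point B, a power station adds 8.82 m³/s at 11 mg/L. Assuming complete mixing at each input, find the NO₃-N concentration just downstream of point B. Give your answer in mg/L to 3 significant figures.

After input A: C = (19.4·0.54 + 0.393·15) / 19.79 = 0.8271 mg/L.
After input B: C = (19.79·0.8271 + 8.82·11) / 28.61 = 3.963 mg/L.

3.96 mg/L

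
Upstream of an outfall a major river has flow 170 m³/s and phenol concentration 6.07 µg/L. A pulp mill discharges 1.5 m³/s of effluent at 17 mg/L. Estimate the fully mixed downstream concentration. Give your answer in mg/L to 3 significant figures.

0.155 mg/L

6.07 µg/L = 0.00607 mg/L.
Conservation of mass across the mixing zone: C = (1.5·17 + 170·0.00607) / (1.5 + 170) = 26.53/171.5 = 0.1547 mg/L.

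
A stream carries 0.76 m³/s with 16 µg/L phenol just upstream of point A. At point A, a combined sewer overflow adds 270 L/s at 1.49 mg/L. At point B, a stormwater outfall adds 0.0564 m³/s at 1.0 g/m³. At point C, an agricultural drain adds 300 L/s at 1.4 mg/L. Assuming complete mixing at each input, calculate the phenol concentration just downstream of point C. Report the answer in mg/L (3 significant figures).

0.643 mg/L

16 µg/L = 0.016 mg/L.
270 L/s = 0.27 m³/s.
After input A: C = (0.76·0.016 + 0.27·1.49) / 1.03 = 0.4024 mg/L.
After input B: C = (1.03·0.4024 + 0.0564·1) / 1.086 = 0.4334 mg/L.
300 L/s = 0.3 m³/s.
After input C: C = (1.086·0.4334 + 0.3·1.4) / 1.386 = 0.6426 mg/L.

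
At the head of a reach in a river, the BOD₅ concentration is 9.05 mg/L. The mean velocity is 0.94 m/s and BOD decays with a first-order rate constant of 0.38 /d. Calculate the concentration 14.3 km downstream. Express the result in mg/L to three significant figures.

8.46 mg/L

Travel time t = 14.3 km / 0.94 m/s = 1.43e+04/0.94 = 1.521e+04 s = 0.1761 d.
First-order decay: C = 9.05·exp(−0.38·0.1761) = 9.05·0.9353 = 8.464 mg/L.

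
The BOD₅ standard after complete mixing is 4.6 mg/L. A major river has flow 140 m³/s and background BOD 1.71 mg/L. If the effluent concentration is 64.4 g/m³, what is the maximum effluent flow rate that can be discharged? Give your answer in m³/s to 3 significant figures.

6.77 m³/s

Mass balance at complete mixing: C_std·(Q_w + Q_r) = Q_w·C_e + Q_r·C_b.
Rearranging, Q_w = Q_r·(C_std − C_b)/(C_e − C_std) = 140·(4.6 − 1.71) / (64.4 − 4.6) = 6.766 m³/s.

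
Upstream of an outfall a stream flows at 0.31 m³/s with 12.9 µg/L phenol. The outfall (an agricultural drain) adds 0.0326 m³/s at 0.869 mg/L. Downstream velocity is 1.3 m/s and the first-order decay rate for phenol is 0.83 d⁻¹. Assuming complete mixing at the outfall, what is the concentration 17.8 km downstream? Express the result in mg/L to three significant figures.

12.9 µg/L = 0.0129 mg/L.
After complete mixing, C₀ = (0.0326·0.869 + 0.31·0.0129) / 0.3426 = 0.09436 mg/L.
Travel time t = 1.78e+04 m / 1.3 m/s = 1.369e+04 s = 0.1585 d.
C = 0.09436·exp(−0.83·0.1585) = 0.09436·0.8767 = 0.08273 mg/L.

0.0827 mg/L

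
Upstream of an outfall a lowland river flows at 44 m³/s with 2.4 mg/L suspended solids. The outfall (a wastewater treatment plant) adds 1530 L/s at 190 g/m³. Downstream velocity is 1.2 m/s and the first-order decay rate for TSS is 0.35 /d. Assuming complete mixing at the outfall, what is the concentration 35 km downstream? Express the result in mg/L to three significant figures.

7.73 mg/L

1530 L/s = 1.53 m³/s.
After complete mixing, C₀ = (1.53·190 + 44·2.4) / 45.53 = 8.704 mg/L.
Travel time t = 3.5e+04 m / 1.2 m/s = 2.917e+04 s = 0.3376 d.
C = 8.704·exp(−0.35·0.3376) = 8.704·0.8886 = 7.734 mg/L.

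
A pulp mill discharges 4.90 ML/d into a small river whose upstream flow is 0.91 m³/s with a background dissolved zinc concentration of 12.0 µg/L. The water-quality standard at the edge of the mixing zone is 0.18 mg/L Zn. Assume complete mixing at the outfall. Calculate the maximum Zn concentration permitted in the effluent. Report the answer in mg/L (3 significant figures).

4.90 ML/d = 0.05671 m³/s.
12.0 µg/L = 0.012 mg/L.
Mass balance: 0.18·0.9667 = 0.05671·Cₑ + 0.91·0.012.
Cₑ = (0.174 − 0.01092) / 0.05671 = 2.876 mg/L.

2.88 mg/L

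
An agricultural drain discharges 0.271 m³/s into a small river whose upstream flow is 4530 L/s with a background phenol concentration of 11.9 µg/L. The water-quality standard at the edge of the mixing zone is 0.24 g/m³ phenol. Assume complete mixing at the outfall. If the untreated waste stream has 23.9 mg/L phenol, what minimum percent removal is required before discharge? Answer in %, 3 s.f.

83.0 %

4530 L/s = 4.53 m³/s.
11.9 µg/L = 0.0119 mg/L.
Mass balance: 0.24·4.801 = 0.271·Cₑ + 4.53·0.0119.
Cₑ = (1.152 − 0.05391) / 0.271 = 4.053 mg/L.
Required removal = 1 − 4.053/23.9 = 83.04 %.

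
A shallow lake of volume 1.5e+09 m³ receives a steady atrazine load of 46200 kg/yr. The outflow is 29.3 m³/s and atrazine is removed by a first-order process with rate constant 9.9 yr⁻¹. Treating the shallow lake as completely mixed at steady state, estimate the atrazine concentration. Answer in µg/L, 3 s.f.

Outflow Q = 29.3 m³/s × 3.156e+07 s/yr = 9.246e+08 m³/yr.
Steady-state CSTR mass balance: W = Q·C + k·V·C, so C = W/(Q + kV).
Q + kV = 9.246e+08 + 9.9·1.5e+09 = 1.577e+10 m³/yr.
C = 46200/1.577e+10 = 2.929e-06 kg/m³ = 0.002929 mg/L = 2.929 µg/L.

2.93 µg/L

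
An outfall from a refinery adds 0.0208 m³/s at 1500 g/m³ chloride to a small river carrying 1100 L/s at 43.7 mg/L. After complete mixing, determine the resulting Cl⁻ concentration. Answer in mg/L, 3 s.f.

70.7 mg/L

1100 L/s = 1.1 m³/s.
Conservation of mass across the mixing zone: C = (0.0208·1500 + 1.1·43.7) / (0.0208 + 1.1) = 79.27/1.121 = 70.73 mg/L.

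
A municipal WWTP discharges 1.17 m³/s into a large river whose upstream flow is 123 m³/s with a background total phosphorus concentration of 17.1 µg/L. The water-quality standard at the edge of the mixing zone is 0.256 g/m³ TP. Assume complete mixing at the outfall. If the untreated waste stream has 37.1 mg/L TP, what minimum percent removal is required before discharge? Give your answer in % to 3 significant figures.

17.1 µg/L = 0.0171 mg/L.
Mass balance: 0.256·124.2 = 1.17·Cₑ + 123·0.0171.
Cₑ = (31.79 − 2.103) / 1.17 = 25.37 mg/L.
Required removal = 1 − 25.37/37.1 = 31.61 %.

31.6 %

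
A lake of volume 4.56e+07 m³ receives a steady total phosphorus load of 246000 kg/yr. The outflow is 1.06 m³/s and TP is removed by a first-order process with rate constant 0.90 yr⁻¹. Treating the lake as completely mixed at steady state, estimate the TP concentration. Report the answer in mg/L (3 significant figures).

Outflow Q = 1.06 m³/s × 3.156e+07 s/yr = 3.345e+07 m³/yr.
Steady-state CSTR mass balance: W = Q·C + k·V·C, so C = W/(Q + kV).
Q + kV = 3.345e+07 + 0.90·4.56e+07 = 7.449e+07 m³/yr.
C = 246000/7.449e+07 = 0.003302 kg/m³ = 3.302 mg/L.

3.30 mg/L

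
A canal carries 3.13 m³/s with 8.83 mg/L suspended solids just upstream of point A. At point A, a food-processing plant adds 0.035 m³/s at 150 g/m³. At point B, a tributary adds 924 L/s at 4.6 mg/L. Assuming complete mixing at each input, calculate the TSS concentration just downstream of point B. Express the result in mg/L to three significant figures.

9.08 mg/L

After input A: C = (3.13·8.83 + 0.035·150) / 3.165 = 10.39 mg/L.
924 L/s = 0.924 m³/s.
After input B: C = (3.165·10.39 + 0.924·4.6) / 4.089 = 9.082 mg/L.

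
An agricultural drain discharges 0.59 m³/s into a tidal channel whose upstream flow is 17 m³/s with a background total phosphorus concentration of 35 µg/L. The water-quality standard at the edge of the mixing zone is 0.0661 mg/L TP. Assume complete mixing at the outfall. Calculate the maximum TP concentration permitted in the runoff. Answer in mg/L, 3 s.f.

0.962 mg/L

35 µg/L = 0.035 mg/L.
Mass balance: 0.0661·17.59 = 0.59·Cₑ + 17·0.035.
Cₑ = (1.163 − 0.595) / 0.59 = 0.9622 mg/L.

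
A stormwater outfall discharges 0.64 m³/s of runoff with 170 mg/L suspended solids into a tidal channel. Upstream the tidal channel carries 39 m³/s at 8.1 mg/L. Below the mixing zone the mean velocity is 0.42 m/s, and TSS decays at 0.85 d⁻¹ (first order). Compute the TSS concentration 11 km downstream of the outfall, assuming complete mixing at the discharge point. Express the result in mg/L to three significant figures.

After complete mixing, C₀ = (0.64·170 + 39·8.1) / 39.64 = 10.71 mg/L.
Travel time t = 1.1e+04 m / 0.42 m/s = 2.619e+04 s = 0.3031 d.
C = 10.71·exp(−0.85·0.3031) = 10.71·0.7729 = 8.28 mg/L.

8.28 mg/L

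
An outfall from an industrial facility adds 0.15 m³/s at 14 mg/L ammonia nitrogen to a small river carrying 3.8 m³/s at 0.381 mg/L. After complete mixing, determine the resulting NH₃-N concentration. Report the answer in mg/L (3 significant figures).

Flow-weighted mixing gives C = (0.15·14 + 3.8·0.381) / (0.15 + 3.8) = 3.548/3.95 = 0.8982 mg/L.

0.898 mg/L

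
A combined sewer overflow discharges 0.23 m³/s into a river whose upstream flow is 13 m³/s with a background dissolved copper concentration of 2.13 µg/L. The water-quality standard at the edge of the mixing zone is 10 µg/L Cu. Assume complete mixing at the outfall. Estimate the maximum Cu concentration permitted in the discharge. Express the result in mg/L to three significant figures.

2.13 µg/L = 0.00213 mg/L.
10 µg/L = 0.01 mg/L.
Mass balance: 0.01·13.23 = 0.23·Cₑ + 13·0.00213.
Cₑ = (0.1323 − 0.02769) / 0.23 = 0.4548 mg/L.

0.455 mg/L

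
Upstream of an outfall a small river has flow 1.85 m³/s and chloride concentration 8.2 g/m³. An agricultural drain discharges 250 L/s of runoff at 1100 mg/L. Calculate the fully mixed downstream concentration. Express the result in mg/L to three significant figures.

138 mg/L

250 L/s = 0.25 m³/s.
Flow-weighted mixing gives C = (0.25·1100 + 1.85·8.2) / (0.25 + 1.85) = 290.2/2.1 = 138.2 mg/L.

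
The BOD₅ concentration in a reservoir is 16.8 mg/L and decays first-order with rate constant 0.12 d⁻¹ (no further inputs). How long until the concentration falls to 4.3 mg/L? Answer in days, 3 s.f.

t = ln(C₀/C)/k = ln(16.8/4.3)/0.12 = 1.363/0.12 = 11.36 d.

11.4 d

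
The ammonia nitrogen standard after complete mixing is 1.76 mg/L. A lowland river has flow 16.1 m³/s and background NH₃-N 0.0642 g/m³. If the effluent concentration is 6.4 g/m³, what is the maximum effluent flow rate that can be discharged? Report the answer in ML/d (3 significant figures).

508 ML/d

Mass balance at complete mixing: C_std·(Q_w + Q_r) = Q_w·C_e + Q_r·C_b.
Rearranging, Q_w = Q_r·(C_std − C_b)/(C_e − C_std) = 16.1·(1.76 − 0.0642) / (6.4 − 1.76) = 5.884 m³/s.
= 508.4 ML/d.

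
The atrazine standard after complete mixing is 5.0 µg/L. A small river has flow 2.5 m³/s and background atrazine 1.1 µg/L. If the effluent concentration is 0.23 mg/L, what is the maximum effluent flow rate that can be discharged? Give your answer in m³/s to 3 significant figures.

1.1 µg/L = 0.0011 mg/L.
5.0 µg/L = 0.005 mg/L.
Mass balance at complete mixing: C_std·(Q_w + Q_r) = Q_w·C_e + Q_r·C_b.
Rearranging, Q_w = Q_r·(C_std − C_b)/(C_e − C_std) = 2.5·(0.005 − 0.0011) / (0.23 − 0.005) = 0.04333 m³/s.

0.0433 m³/s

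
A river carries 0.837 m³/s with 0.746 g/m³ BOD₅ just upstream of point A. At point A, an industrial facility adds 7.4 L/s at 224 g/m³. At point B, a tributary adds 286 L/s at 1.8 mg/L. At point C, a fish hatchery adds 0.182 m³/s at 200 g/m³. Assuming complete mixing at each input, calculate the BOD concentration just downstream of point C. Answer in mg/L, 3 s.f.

29.9 mg/L

7.4 L/s = 0.0074 m³/s.
After input A: C = (0.837·0.746 + 0.0074·224) / 0.8444 = 2.703 mg/L.
286 L/s = 0.286 m³/s.
After input B: C = (0.8444·2.703 + 0.286·1.8) / 1.13 = 2.474 mg/L.
After input C: C = (1.13·2.474 + 0.182·200) / 1.312 = 29.87 mg/L.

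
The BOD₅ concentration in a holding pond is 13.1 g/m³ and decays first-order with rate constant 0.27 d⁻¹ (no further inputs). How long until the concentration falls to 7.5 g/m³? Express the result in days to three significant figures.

2.07 d

t = ln(C₀/C)/k = ln(13.1/7.5)/0.27 = 0.5577/0.27 = 2.066 d.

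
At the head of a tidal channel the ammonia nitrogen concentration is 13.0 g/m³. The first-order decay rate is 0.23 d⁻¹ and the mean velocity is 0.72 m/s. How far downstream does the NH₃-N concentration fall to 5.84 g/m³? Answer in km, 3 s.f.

216 km

From C = C₀·e^(−kt), t = ln(C₀/C)/k = ln(13.0/5.84)/0.23 = 0.8002/0.23 = 3.479 d.
Distance = v·t = 0.72 m/s × 3.006e+05 s = 2.164e+05 m = 216.4 km.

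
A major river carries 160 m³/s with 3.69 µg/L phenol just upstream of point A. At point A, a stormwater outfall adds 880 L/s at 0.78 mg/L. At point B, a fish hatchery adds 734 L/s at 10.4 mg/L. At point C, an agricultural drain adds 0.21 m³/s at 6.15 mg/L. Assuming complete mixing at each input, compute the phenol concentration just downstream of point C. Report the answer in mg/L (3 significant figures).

0.0630 mg/L

3.69 µg/L = 0.00369 mg/L.
880 L/s = 0.88 m³/s.
After input A: C = (160·0.00369 + 0.88·0.78) / 160.9 = 0.007936 mg/L.
734 L/s = 0.734 m³/s.
After input B: C = (160.9·0.007936 + 0.734·10.4) / 161.6 = 0.05513 mg/L.
After input C: C = (161.6·0.05513 + 0.21·6.15) / 161.8 = 0.06304 mg/L.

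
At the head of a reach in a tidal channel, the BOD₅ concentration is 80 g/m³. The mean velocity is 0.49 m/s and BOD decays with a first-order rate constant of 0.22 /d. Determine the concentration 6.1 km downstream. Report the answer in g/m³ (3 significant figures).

Travel time t = 6.1 km / 0.49 m/s = 6100/0.49 = 1.245e+04 s = 0.1441 d.
First-order decay: C = 80·exp(−0.22·0.1441) = 80·0.9688 = 77.5 g/m³.

77.5 g/m³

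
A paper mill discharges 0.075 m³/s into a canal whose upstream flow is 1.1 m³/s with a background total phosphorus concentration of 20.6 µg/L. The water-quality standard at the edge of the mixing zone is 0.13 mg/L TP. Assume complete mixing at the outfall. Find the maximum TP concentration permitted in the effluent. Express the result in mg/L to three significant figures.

20.6 µg/L = 0.0206 mg/L.
Mass balance: 0.13·1.175 = 0.075·Cₑ + 1.1·0.0206.
Cₑ = (0.1528 − 0.02266) / 0.075 = 1.735 mg/L.

1.73 mg/L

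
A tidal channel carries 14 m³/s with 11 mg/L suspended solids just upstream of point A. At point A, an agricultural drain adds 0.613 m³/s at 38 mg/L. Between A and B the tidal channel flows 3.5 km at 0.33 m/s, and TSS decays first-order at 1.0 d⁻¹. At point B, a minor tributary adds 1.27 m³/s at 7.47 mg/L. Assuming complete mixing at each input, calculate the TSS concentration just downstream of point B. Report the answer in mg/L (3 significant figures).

10.5 mg/L

After input A: C = (14·11 + 0.613·38) / 14.61 = 12.13 mg/L.
Over the 3.5 km reach to input B (t = 1.061e+04 s = 0.1228 d), decay gives C = 12.13·exp(−1.0·0.1228) = 10.73 mg/L.
After input B: C = (14.61·10.73 + 1.27·7.47) / 15.88 = 10.47 mg/L.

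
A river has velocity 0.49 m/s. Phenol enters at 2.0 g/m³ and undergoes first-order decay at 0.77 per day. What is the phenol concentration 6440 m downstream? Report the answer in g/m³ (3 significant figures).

Travel time t = 6440 m / 0.49 m/s = 6440/0.49 = 1.314e+04 s = 0.1521 d.
First-order decay: C = 2.0·exp(−0.77·0.1521) = 2.0·0.8895 = 1.779 g/m³.

1.78 g/m³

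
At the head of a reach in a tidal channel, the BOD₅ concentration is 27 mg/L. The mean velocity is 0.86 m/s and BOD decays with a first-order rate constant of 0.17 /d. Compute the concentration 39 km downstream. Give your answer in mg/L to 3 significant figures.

24.7 mg/L

Travel time t = 39 km / 0.86 m/s = 3.9e+04/0.86 = 4.535e+04 s = 0.5249 d.
First-order decay: C = 27·exp(−0.17·0.5249) = 27·0.9146 = 24.7 mg/L.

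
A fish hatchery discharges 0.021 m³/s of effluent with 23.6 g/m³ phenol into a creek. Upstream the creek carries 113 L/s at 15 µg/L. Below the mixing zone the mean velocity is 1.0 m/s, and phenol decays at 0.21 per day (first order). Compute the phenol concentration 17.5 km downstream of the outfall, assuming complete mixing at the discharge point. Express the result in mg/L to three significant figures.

113 L/s = 0.113 m³/s.
15 µg/L = 0.015 mg/L.
After complete mixing, C₀ = (0.021·23.6 + 0.113·0.015) / 0.134 = 3.711 mg/L.
Travel time t = 1.75e+04 m / 1.0 m/s = 1.75e+04 s = 0.2025 d.
C = 3.711·exp(−0.21·0.2025) = 3.711·0.9584 = 3.557 mg/L.

3.56 mg/L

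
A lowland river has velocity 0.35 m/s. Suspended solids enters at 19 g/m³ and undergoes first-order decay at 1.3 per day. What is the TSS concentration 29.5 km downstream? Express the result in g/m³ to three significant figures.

5.35 g/m³

Travel time t = 29.5 km / 0.35 m/s = 2.95e+04/0.35 = 8.429e+04 s = 0.9755 d.
First-order decay: C = 19·exp(−1.3·0.9755) = 19·0.2813 = 5.345 g/m³.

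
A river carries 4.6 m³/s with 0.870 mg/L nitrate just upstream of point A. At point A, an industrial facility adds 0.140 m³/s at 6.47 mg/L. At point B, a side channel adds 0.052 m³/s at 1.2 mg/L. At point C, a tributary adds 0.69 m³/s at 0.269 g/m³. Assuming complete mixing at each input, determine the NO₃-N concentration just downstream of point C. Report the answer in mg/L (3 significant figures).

After input A: C = (4.6·0.87 + 0.14·6.47) / 4.74 = 1.035 mg/L.
After input B: C = (4.74·1.035 + 0.052·1.2) / 4.792 = 1.037 mg/L.
After input C: C = (4.792·1.037 + 0.69·0.269) / 5.482 = 0.9405 mg/L.

0.940 mg/L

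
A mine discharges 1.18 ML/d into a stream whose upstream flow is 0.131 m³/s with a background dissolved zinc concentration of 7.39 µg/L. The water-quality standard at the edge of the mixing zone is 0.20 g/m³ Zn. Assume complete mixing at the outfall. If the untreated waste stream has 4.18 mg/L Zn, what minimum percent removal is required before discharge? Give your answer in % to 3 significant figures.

1.18 ML/d = 0.01366 m³/s.
7.39 µg/L = 0.00739 mg/L.
Mass balance: 0.2·0.1447 = 0.01366·Cₑ + 0.131·0.00739.
Cₑ = (0.02893 − 0.0009681) / 0.01366 = 2.047 mg/L.
Required removal = 1 − 2.047/4.18 = 51.02 %.

51.0 %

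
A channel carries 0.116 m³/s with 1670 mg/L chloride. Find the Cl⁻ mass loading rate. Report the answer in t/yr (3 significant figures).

Mass flux = Q·C = 0.116 m³/s × 1670 g/m³ = 193.7 g/s.
= 193.7 g/s × 31.56 = 6113 t/yr.

6110 t/yr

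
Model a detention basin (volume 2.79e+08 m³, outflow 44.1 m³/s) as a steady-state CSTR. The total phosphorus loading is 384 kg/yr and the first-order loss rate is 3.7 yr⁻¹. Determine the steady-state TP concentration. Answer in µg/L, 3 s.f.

0.158 µg/L

Outflow Q = 44.1 m³/s × 3.156e+07 s/yr = 1.392e+09 m³/yr.
Steady-state CSTR mass balance: W = Q·C + k·V·C, so C = W/(Q + kV).
Q + kV = 1.392e+09 + 3.7·2.79e+08 = 2.424e+09 m³/yr.
C = 384/2.424e+09 = 1.584e-07 kg/m³ = 0.0001584 mg/L = 0.1584 µg/L.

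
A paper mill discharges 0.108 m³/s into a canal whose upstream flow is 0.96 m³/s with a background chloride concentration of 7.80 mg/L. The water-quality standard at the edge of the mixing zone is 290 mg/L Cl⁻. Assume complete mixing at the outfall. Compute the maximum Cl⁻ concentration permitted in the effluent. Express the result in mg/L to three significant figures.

Mass balance: 290·1.068 = 0.108·Cₑ + 0.96·7.8.
Cₑ = (309.7 − 7.488) / 0.108 = 2798 mg/L.

2800 mg/L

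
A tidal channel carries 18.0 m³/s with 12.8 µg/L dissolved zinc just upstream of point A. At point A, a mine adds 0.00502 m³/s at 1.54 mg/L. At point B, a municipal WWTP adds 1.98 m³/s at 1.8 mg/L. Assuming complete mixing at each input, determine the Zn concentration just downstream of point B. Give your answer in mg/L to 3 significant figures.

0.190 mg/L

12.8 µg/L = 0.0128 mg/L.
After input A: C = (18·0.0128 + 0.00502·1.54) / 18.01 = 0.01323 mg/L.
After input B: C = (18.01·0.01323 + 1.98·1.8) / 19.99 = 0.1902 mg/L.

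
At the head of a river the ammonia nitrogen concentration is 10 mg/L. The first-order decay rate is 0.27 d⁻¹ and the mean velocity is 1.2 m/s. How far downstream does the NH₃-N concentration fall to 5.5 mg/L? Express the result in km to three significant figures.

230 km

From C = C₀·e^(−kt), t = ln(C₀/C)/k = ln(10/5.5)/0.27 = 0.5978/0.27 = 2.214 d.
Distance = v·t = 1.2 m/s × 1.913e+05 s = 2.296e+05 m = 229.6 km.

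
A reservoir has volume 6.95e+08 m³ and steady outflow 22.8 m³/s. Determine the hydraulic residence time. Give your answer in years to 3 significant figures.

Q = 22.8 m³/s × 3.156e+07 s/yr = 7.195e+08 m³/yr.
Hydraulic residence time τ = V/Q = 6.95e+08/7.195e+08 = 0.9659 yr.

0.966 yr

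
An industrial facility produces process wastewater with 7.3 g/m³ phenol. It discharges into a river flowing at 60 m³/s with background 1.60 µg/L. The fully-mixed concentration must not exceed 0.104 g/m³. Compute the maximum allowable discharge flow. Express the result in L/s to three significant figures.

854 L/s

1.60 µg/L = 0.0016 mg/L.
Mass balance at complete mixing: C_std·(Q_w + Q_r) = Q_w·C_e + Q_r·C_b.
Rearranging, Q_w = Q_r·(C_std − C_b)/(C_e − C_std) = 60·(0.104 − 0.0016) / (7.3 − 0.104) = 0.8538 m³/s.
= 853.8 L/s.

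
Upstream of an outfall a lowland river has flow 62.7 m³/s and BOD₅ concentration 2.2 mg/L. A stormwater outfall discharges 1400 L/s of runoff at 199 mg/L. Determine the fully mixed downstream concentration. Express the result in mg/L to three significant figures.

1400 L/s = 1.4 m³/s.
Conservation of mass across the mixing zone: C = (1.4·199 + 62.7·2.2) / (1.4 + 62.7) = 416.5/64.1 = 6.498 mg/L.

6.50 mg/L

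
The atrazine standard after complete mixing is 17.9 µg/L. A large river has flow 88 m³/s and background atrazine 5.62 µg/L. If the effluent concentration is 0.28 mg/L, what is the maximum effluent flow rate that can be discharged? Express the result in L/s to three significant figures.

5.62 µg/L = 0.00562 mg/L.
17.9 µg/L = 0.0179 mg/L.
Mass balance at complete mixing: C_std·(Q_w + Q_r) = Q_w·C_e + Q_r·C_b.
Rearranging, Q_w = Q_r·(C_std − C_b)/(C_e − C_std) = 88·(0.0179 − 0.00562) / (0.28 − 0.0179) = 4.123 m³/s.
= 4123 L/s.

4120 L/s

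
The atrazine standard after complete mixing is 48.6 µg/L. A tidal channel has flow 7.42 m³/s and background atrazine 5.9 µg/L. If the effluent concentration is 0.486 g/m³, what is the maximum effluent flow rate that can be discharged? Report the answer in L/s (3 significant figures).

724 L/s

5.9 µg/L = 0.0059 mg/L.
48.6 µg/L = 0.0486 mg/L.
Mass balance at complete mixing: C_std·(Q_w + Q_r) = Q_w·C_e + Q_r·C_b.
Rearranging, Q_w = Q_r·(C_std − C_b)/(C_e − C_std) = 7.42·(0.0486 − 0.0059) / (0.486 − 0.0486) = 0.7244 m³/s.
= 724.4 L/s.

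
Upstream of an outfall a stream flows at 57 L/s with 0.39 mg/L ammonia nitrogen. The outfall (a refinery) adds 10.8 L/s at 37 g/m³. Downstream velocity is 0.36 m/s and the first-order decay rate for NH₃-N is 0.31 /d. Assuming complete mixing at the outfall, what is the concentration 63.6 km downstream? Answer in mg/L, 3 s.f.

10.8 L/s = 0.0108 m³/s.
57 L/s = 0.057 m³/s.
After complete mixing, C₀ = (0.0108·37 + 0.057·0.39) / 0.0678 = 6.222 mg/L.
Travel time t = 6.36e+04 m / 0.36 m/s = 1.767e+05 s = 2.045 d.
C = 6.222·exp(−0.31·2.045) = 6.222·0.5305 = 3.301 mg/L.

3.30 mg/L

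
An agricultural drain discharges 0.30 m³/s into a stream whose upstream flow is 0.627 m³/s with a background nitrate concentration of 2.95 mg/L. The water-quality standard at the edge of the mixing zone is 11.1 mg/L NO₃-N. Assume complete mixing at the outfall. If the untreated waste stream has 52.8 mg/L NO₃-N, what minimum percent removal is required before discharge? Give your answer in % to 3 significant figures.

46.7 %

Mass balance: 11.1·0.927 = 0.3·Cₑ + 0.627·2.95.
Cₑ = (10.29 − 1.85) / 0.3 = 28.13 mg/L.
Required removal = 1 − 28.13/52.8 = 46.72 %.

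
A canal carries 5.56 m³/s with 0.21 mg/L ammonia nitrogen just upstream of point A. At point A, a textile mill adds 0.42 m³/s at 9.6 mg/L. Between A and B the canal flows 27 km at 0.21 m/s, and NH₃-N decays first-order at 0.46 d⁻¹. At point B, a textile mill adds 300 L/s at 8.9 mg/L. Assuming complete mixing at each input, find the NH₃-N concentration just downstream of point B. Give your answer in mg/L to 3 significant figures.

0.843 mg/L

After input A: C = (5.56·0.21 + 0.42·9.6) / 5.98 = 0.8695 mg/L.
Over the 27 km reach to input B (t = 1.286e+05 s = 1.488 d), decay gives C = 0.8695·exp(−0.46·1.488) = 0.4385 mg/L.
300 L/s = 0.3 m³/s.
After input B: C = (5.98·0.4385 + 0.3·8.9) / 6.28 = 0.8427 mg/L.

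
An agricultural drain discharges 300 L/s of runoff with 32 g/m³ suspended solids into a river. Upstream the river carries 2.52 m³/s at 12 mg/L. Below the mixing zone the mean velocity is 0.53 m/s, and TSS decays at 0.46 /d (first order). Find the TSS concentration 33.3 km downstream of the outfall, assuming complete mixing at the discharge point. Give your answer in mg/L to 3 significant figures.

300 L/s = 0.3 m³/s.
After complete mixing, C₀ = (0.3·32 + 2.52·12) / 2.82 = 14.13 mg/L.
Travel time t = 3.33e+04 m / 0.53 m/s = 6.283e+04 s = 0.7272 d.
C = 14.13·exp(−0.46·0.7272) = 14.13·0.7157 = 10.11 mg/L.

10.1 mg/L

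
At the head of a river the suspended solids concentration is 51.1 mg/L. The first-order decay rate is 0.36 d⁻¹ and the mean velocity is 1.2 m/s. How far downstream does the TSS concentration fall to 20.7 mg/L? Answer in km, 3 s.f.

260 km

From C = C₀·e^(−kt), t = ln(C₀/C)/k = ln(51.1/20.7)/0.36 = 0.9037/0.36 = 2.51 d.
Distance = v·t = 1.2 m/s × 2.169e+05 s = 2.603e+05 m = 260.3 km.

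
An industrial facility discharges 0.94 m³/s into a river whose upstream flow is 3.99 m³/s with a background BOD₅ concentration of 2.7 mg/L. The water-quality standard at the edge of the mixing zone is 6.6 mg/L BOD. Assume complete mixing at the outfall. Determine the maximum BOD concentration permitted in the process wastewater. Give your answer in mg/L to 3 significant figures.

23.2 mg/L

Mass balance: 6.6·4.93 = 0.94·Cₑ + 3.99·2.7.
Cₑ = (32.54 − 10.77) / 0.94 = 23.15 mg/L.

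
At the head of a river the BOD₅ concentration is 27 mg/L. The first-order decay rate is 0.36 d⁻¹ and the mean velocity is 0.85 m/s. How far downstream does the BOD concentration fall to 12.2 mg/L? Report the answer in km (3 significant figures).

162 km

From C = C₀·e^(−kt), t = ln(C₀/C)/k = ln(27/12.2)/0.36 = 0.7944/0.36 = 2.207 d.
Distance = v·t = 0.85 m/s × 1.907e+05 s = 1.621e+05 m = 162.1 km.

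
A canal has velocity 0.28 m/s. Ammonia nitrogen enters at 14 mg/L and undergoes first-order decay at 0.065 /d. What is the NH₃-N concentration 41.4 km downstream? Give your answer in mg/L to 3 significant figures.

Travel time t = 41.4 km / 0.28 m/s = 4.14e+04/0.28 = 1.479e+05 s = 1.711 d.
First-order decay: C = 14·exp(−0.065·1.711) = 14·0.8947 = 12.53 mg/L.

12.5 mg/L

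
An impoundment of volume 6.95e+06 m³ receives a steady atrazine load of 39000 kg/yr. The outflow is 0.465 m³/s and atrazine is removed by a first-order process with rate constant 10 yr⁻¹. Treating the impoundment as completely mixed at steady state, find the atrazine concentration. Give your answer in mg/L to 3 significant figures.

Outflow Q = 0.465 m³/s × 3.156e+07 s/yr = 1.467e+07 m³/yr.
Steady-state CSTR mass balance: W = Q·C + k·V·C, so C = W/(Q + kV).
Q + kV = 1.467e+07 + 10·6.95e+06 = 8.417e+07 m³/yr.
C = 39000/8.417e+07 = 0.0004633 kg/m³ = 0.4633 mg/L.

0.463 mg/L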